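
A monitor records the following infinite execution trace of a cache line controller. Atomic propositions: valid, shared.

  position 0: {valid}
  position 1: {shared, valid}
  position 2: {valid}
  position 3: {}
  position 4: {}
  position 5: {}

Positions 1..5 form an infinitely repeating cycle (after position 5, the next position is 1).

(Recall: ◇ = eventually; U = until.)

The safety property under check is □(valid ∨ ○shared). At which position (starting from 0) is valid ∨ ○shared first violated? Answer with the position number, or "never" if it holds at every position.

Check valid ∨ ○shared at each position in order: 0 ✓, 1 ✓, 2 ✓.
At position 3 the labels are {} and the next position 4 has {}, so valid ∨ ○shared is false there. This is the first violation.

3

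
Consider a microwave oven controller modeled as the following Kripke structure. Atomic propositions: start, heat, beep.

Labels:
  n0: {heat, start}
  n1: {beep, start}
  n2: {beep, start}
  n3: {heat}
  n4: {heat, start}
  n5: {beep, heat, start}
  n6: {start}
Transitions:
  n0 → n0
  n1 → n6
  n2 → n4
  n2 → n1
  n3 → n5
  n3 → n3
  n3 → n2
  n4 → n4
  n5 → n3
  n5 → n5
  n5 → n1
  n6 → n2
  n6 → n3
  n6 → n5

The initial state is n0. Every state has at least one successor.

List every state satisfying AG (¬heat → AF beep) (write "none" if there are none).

{n0, n4}

States satisfying ¬heat → AF beep: {n0, n1, n2, n3, n4, n5}.
States satisfying AG (¬heat → AF beep): {n0, n4}.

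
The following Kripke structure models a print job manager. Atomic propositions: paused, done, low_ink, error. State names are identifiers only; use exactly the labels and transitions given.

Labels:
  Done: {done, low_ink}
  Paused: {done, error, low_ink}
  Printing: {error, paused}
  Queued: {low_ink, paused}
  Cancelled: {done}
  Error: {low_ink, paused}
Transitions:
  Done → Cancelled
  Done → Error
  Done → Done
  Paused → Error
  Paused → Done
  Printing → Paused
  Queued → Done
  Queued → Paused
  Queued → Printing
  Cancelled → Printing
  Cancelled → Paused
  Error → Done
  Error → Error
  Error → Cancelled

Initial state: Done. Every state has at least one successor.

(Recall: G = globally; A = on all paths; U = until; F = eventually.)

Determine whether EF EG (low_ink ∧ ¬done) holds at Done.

Satisfied

States satisfying EG (low_ink ∧ ¬done): {Error}.
States satisfying EF EG (low_ink ∧ ¬done): {Done, Paused, Printing, Queued, Cancelled, Error}.
Some path from Done reaches a state where EG (low_ink ∧ ¬done) holds.
Done ∈ Sat(EF EG (low_ink ∧ ¬done)).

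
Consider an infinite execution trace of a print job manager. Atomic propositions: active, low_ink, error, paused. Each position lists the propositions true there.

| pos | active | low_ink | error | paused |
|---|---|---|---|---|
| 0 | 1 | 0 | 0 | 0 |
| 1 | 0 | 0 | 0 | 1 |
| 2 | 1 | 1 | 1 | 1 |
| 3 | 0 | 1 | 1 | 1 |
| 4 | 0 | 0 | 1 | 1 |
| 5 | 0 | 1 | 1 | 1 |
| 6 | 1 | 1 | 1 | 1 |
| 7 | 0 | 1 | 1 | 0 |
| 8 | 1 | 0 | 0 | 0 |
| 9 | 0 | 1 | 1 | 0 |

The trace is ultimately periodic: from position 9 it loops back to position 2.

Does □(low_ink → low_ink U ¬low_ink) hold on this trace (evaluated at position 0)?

low_ink → low_ink U ¬low_ink holds at every position 0..9, and those are all positions ever visited, so □(low_ink → low_ink U ¬low_ink) holds.
Positions where low_ink holds: 2, 3, 5, 6, 7, 9.
Check low_ink U ¬low_ink at each: 2→ok, 3→ok, 5→ok, 6→ok, 7→ok, 9→ok.

Satisfied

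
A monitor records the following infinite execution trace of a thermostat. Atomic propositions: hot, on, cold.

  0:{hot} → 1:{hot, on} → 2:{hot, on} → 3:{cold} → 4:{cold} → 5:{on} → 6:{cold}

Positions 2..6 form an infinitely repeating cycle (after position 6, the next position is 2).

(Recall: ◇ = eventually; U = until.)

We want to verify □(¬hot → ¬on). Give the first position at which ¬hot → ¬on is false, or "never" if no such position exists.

5

Check ¬hot → ¬on at each position in order: 0 ✓, 1 ✓, 2 ✓, 3 ✓, 4 ✓.
At position 5 the labels are {on}, so ¬hot → ¬on is false there. This is the first violation.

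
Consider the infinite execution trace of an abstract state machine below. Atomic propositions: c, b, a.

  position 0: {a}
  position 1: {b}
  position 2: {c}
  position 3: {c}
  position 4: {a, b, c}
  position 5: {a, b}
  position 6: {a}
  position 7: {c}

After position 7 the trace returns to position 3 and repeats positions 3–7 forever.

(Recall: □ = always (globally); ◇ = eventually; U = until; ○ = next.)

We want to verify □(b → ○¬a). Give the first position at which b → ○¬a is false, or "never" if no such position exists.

Check b → ○¬a at each position in order: 0 ✓, 1 ✓, 2 ✓, 3 ✓.
At position 4 the labels are {a, b, c} and the next position 5 has {a, b}, so b → ○¬a is false there. This is the first violation.

4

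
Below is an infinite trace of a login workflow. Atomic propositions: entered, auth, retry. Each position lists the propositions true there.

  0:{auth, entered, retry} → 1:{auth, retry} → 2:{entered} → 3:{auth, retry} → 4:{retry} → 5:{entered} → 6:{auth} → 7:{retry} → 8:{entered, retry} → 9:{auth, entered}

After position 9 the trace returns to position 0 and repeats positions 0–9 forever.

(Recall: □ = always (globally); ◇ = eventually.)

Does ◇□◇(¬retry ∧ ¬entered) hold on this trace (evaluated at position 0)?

□◇(¬retry ∧ ¬entered) holds at position 0, which is reachable from 0, so ◇□◇(¬retry ∧ ¬entered) holds.

Satisfied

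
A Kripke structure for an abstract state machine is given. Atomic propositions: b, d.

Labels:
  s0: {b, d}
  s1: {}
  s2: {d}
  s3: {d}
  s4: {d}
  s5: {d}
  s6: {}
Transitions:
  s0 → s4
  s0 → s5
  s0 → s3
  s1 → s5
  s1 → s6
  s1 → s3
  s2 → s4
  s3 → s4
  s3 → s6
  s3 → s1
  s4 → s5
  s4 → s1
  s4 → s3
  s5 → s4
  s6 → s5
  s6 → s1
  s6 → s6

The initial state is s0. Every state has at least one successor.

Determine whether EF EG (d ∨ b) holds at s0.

Holds

States satisfying EG (d ∨ b): {s0, s2, s3, s4, s5}.
States satisfying EF EG (d ∨ b): {s0, s1, s2, s3, s4, s5, s6}.
Some path from s0 reaches a state where EG (d ∨ b) holds.
s0 ∈ Sat(EF EG (d ∨ b)).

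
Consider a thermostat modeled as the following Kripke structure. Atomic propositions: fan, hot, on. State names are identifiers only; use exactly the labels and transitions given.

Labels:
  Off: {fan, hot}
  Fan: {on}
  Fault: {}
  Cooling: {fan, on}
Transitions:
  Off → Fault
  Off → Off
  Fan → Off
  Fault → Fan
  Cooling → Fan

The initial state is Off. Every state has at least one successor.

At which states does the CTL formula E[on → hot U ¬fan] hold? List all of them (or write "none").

{Off, Fan, Fault}

States satisfying on → hot: {Off, Fault}.
States satisfying ¬fan: {Fan, Fault}.
States satisfying E[on → hot U ¬fan]: {Off, Fan, Fault}.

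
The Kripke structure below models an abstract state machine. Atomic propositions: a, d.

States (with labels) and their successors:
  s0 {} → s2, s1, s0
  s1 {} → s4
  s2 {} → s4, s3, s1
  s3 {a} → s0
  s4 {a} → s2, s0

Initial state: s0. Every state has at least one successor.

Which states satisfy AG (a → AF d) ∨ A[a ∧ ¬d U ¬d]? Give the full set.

States satisfying a → AF d: {s0, s1, s2}.
States satisfying AG (a → AF d): ∅.
States satisfying a ∧ ¬d: {s3, s4}.
States satisfying ¬d: {s0, s1, s2, s3, s4}.
States satisfying A[a ∧ ¬d U ¬d]: {s0, s1, s2, s3, s4}.
States satisfying AG (a → AF d) ∨ A[a ∧ ¬d U ¬d]: {s0, s1, s2, s3, s4}.

{s0, s1, s2, s3, s4}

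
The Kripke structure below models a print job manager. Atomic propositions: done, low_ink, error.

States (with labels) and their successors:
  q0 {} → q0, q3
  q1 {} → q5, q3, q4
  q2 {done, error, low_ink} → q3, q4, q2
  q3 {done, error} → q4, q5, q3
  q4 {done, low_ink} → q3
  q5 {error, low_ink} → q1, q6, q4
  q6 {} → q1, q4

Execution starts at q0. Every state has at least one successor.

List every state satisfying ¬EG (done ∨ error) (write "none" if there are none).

States satisfying done ∨ error: {q2, q3, q4, q5}.
States satisfying EG (done ∨ error): {q2, q3, q4, q5}.
States satisfying ¬EG (done ∨ error): {q0, q1, q6}.

{q0, q1, q6}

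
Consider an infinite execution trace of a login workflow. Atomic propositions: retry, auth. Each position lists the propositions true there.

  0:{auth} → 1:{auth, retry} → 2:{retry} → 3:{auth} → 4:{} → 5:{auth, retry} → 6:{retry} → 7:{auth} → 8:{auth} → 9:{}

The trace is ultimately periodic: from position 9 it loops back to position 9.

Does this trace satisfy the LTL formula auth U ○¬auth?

Walking from position 0: ○¬auth first holds at position 1, and auth holds at every earlier position along the way, so auth U ○¬auth holds.

Yes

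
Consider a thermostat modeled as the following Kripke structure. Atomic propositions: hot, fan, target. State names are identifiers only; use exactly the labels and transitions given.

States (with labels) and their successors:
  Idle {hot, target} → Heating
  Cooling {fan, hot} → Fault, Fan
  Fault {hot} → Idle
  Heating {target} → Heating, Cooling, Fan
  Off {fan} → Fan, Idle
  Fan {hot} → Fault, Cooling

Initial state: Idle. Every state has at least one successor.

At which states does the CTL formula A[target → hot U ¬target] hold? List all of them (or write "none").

{Cooling, Fault, Off, Fan}

States satisfying target → hot: {Idle, Cooling, Fault, Off, Fan}.
States satisfying ¬target: {Cooling, Fault, Off, Fan}.
States satisfying A[target → hot U ¬target]: {Cooling, Fault, Off, Fan}.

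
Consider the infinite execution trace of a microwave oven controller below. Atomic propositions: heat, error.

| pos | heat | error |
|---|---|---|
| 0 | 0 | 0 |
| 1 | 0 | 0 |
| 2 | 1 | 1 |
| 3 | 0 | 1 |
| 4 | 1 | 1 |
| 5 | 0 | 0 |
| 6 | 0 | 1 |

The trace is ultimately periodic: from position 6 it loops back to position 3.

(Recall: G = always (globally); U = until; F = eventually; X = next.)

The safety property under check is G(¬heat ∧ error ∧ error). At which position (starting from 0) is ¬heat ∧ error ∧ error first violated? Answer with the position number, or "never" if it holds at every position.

At position 0 the labels are {}, so ¬heat ∧ error ∧ error is false there. This is the first violation.

0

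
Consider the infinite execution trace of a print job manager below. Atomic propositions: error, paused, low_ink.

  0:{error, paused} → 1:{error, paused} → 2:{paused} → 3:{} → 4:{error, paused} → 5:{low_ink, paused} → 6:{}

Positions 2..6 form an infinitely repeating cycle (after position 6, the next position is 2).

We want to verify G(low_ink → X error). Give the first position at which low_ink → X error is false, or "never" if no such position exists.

Check low_ink → X error at each position in order: 0 ✓, 1 ✓, 2 ✓, 3 ✓, 4 ✓.
At position 5 the labels are {low_ink, paused} and the next position 6 has {}, so low_ink → X error is false there. This is the first violation.

5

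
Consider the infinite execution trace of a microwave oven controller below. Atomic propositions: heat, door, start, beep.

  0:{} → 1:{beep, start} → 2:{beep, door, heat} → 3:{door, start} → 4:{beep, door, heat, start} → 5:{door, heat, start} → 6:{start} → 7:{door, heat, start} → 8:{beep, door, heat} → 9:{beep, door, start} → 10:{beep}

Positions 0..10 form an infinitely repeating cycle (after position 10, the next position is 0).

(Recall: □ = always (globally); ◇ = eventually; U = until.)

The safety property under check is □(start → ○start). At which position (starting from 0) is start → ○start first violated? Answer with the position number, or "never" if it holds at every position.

1

Check start → ○start at each position in order: 0 ✓.
At position 1 the labels are {beep, start} and the next position 2 has {beep, door, heat}, so start → ○start is false there. This is the first violation.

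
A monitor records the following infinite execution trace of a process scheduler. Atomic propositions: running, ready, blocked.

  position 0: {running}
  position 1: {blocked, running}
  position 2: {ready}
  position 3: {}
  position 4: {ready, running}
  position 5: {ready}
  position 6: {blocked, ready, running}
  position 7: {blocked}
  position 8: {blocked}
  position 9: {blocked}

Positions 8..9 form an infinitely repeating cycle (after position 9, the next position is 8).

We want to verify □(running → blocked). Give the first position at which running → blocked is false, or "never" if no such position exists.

At position 0 the labels are {running}, so running → blocked is false there. This is the first violation.

0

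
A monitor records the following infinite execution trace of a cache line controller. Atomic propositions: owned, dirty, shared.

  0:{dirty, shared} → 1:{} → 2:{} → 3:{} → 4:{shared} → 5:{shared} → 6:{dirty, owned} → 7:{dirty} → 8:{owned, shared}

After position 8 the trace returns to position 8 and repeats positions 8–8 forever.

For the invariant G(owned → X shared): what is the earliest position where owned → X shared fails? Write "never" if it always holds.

Check owned → X shared at each position in order: 0 ✓, 1 ✓, 2 ✓, 3 ✓, 4 ✓, 5 ✓.
At position 6 the labels are {dirty, owned} and the next position 7 has {dirty}, so owned → X shared is false there. This is the first violation.

6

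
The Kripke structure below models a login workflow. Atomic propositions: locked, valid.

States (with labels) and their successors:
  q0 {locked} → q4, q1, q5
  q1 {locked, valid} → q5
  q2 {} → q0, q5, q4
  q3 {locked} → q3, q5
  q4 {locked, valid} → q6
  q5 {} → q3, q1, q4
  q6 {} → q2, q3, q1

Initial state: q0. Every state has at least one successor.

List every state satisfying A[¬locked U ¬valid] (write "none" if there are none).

{q0, q2, q3, q5, q6}

States satisfying ¬locked: {q2, q5, q6}.
States satisfying ¬valid: {q0, q2, q3, q5, q6}.
States satisfying A[¬locked U ¬valid]: {q0, q2, q3, q5, q6}.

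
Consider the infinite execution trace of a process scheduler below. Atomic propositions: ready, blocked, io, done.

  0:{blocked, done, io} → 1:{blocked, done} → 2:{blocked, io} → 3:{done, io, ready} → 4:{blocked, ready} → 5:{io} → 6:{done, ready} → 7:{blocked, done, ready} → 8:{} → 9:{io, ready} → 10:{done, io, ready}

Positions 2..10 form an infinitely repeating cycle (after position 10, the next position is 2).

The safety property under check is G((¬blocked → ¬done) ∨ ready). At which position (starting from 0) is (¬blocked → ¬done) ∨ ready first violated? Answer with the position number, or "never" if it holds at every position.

never

(¬blocked → ¬done) ∨ ready holds at every position 0..10, and those are all the positions the trace ever visits, so the invariant G((¬blocked → ¬done) ∨ ready) is never violated.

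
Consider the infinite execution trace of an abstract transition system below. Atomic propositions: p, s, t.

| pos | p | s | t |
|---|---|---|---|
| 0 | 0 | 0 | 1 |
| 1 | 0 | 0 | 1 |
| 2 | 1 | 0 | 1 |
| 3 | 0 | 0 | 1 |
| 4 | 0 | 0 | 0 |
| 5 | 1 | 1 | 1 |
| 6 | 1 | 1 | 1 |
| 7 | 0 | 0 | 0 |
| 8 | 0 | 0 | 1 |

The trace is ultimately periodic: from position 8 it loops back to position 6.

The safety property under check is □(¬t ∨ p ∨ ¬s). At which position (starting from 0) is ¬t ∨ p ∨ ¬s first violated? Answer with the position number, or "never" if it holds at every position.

¬t ∨ p ∨ ¬s holds at every position 0..8, and those are all the positions the trace ever visits, so the invariant □(¬t ∨ p ∨ ¬s) is never violated.

never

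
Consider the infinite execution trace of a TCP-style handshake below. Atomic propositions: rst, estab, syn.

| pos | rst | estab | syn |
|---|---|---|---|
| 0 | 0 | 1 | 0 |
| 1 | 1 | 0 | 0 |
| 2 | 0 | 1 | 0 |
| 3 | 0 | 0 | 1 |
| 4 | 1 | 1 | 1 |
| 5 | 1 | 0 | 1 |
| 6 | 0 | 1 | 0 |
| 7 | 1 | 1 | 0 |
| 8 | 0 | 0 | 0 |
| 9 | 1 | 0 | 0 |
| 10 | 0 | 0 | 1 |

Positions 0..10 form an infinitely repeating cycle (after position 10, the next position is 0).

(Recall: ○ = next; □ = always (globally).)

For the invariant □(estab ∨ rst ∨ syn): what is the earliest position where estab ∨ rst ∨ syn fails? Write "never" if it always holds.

Check estab ∨ rst ∨ syn at each position in order: 0 ✓, 1 ✓, 2 ✓, 3 ✓, 4 ✓, 5 ✓, 6 ✓, 7 ✓.
At position 8 the labels are {}, so estab ∨ rst ∨ syn is false there. This is the first violation.

8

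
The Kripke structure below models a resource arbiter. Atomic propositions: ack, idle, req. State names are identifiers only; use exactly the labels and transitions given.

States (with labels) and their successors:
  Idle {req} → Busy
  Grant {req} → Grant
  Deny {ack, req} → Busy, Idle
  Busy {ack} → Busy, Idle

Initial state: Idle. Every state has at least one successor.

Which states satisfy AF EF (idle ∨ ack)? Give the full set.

{Idle, Deny, Busy}

States satisfying EF (idle ∨ ack): {Idle, Deny, Busy}.
States satisfying AF EF (idle ∨ ack): {Idle, Deny, Busy}.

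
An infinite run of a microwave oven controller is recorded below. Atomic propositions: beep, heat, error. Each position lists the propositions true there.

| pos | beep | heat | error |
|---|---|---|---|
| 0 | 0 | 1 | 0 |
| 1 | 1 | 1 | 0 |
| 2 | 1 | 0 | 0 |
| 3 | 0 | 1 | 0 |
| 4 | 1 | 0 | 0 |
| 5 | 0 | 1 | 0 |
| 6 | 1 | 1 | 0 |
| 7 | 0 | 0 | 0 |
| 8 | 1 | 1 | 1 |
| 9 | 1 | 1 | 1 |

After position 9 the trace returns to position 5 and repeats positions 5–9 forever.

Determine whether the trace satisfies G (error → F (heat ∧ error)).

error → F (heat ∧ error) holds at every position 0..9, and those are all positions ever visited, so G (error → F (heat ∧ error)) holds.
Positions where error holds: 8, 9.
Check F (heat ∧ error) at each: 8→ok, 9→ok.

Yes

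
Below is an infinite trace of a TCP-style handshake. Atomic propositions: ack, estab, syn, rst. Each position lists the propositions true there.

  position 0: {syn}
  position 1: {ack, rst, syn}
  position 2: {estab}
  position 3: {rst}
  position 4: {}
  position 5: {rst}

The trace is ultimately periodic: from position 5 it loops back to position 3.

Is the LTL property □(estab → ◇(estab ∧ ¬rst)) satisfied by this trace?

Yes

estab → ◇(estab ∧ ¬rst) holds at every position 0..5, and those are all positions ever visited, so □(estab → ◇(estab ∧ ¬rst)) holds.
Positions where estab holds: 2.
Check ◇(estab ∧ ¬rst) at each: 2→ok.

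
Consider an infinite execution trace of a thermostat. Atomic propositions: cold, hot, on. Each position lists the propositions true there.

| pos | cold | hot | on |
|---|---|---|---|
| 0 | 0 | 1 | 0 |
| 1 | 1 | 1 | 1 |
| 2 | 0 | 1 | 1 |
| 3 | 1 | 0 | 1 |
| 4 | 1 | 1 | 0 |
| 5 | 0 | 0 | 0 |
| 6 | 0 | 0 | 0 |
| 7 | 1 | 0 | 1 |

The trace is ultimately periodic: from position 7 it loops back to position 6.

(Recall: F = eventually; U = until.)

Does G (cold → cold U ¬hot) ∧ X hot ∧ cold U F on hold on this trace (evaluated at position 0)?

Violated

Walking from position 0: F on first holds at position 0, and cold holds at every earlier position along the way, so cold U F on holds.
At position 0: G (cold → cold U ¬hot) ∧ X hot is false; cold U F on is true; so G (cold → cold U ¬hot) ∧ X hot ∧ cold U F on is false.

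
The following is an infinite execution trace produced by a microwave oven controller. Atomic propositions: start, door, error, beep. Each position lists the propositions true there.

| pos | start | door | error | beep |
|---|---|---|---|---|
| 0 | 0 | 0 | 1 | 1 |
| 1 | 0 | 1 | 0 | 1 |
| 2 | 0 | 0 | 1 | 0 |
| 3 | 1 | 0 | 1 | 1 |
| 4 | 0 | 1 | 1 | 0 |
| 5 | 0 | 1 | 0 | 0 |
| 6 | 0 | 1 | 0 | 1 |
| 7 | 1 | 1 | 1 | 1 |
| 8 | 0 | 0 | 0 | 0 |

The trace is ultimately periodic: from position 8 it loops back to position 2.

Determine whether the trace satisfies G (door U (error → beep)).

No

door U (error → beep) must hold at every position from 0 onward. It fails at position 2, so G (door U (error → beep)) is false.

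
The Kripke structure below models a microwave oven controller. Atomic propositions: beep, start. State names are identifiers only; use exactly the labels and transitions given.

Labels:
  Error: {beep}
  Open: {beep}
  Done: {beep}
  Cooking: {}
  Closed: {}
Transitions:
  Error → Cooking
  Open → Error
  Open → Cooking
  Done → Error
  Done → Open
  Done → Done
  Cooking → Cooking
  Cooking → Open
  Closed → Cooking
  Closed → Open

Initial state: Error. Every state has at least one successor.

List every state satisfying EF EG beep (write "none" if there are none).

States satisfying EG beep: {Done}.
States satisfying EF EG beep: {Done}.

{Done}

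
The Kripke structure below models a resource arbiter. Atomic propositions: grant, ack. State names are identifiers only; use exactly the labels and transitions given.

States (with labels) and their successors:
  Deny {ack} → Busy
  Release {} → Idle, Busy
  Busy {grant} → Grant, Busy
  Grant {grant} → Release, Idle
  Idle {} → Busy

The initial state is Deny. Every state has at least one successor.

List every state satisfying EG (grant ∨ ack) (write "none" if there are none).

{Deny, Busy}

States satisfying grant ∨ ack: {Deny, Busy, Grant}.
States satisfying EG (grant ∨ ack): {Deny, Busy}.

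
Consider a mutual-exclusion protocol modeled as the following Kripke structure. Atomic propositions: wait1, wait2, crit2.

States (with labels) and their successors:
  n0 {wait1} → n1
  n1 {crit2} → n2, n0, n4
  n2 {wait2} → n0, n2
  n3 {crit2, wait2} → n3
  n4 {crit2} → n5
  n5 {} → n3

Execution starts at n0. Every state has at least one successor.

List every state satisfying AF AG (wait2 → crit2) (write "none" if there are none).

{n3, n4, n5}

States satisfying AG (wait2 → crit2): {n3, n4, n5}.
States satisfying AF AG (wait2 → crit2): {n3, n4, n5}.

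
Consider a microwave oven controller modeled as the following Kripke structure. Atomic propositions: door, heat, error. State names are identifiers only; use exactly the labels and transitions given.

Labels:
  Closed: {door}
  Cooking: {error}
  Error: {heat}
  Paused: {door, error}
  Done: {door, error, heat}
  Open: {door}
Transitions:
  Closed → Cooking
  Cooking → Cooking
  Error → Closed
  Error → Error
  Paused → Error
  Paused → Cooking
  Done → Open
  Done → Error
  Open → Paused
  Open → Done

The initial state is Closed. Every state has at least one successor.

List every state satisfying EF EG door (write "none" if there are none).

{Done, Open}

States satisfying EG door: {Done, Open}.
States satisfying EF EG door: {Done, Open}.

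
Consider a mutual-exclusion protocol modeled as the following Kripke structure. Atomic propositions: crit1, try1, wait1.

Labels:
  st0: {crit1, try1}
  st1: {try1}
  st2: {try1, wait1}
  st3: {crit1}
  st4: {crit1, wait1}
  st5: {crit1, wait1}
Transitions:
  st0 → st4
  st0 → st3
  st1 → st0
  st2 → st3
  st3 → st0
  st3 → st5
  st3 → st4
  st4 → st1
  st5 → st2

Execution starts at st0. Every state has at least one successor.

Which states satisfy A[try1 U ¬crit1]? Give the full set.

States satisfying try1: {st0, st1, st2}.
States satisfying ¬crit1: {st1, st2}.
States satisfying A[try1 U ¬crit1]: {st1, st2}.

{st1, st2}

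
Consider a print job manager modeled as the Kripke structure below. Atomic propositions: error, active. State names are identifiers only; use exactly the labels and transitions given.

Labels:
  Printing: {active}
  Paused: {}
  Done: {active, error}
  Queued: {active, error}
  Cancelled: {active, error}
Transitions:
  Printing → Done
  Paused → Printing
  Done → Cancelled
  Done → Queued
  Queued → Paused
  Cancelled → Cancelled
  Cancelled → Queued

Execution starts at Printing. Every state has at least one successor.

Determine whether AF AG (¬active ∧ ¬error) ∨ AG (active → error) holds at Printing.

States satisfying AG (¬active ∧ ¬error): ∅.
States satisfying AF AG (¬active ∧ ¬error): ∅.
States satisfying active → error: {Paused, Done, Queued, Cancelled}.
States satisfying AG (active → error): ∅.
States satisfying AF AG (¬active ∧ ¬error) ∨ AG (active → error): ∅.
Printing ∉ Sat(AF AG (¬active ∧ ¬error) ∨ AG (active → error)).

Violated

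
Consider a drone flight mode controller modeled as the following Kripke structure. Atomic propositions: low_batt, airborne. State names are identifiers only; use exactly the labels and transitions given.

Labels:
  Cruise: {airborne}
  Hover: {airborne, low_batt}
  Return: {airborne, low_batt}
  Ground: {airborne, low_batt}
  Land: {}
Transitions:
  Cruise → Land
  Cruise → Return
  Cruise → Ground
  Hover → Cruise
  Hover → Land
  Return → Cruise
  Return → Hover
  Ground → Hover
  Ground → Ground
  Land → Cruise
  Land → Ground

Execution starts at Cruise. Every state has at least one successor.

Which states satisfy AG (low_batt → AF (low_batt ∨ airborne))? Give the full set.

{Cruise, Hover, Return, Ground, Land}

States satisfying low_batt → AF (low_batt ∨ airborne): {Cruise, Hover, Return, Ground, Land}.
States satisfying AG (low_batt → AF (low_batt ∨ airborne)): {Cruise, Hover, Return, Ground, Land}.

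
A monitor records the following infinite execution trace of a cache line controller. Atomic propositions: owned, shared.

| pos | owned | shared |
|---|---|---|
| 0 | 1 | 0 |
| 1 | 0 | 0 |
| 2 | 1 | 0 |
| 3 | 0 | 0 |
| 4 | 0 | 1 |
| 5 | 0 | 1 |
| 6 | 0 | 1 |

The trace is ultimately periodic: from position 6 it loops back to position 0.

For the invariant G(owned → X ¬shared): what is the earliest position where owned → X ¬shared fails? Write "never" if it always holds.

never

owned → X ¬shared holds at every position 0..6, and those are all the positions the trace ever visits, so the invariant G(owned → X ¬shared) is never violated.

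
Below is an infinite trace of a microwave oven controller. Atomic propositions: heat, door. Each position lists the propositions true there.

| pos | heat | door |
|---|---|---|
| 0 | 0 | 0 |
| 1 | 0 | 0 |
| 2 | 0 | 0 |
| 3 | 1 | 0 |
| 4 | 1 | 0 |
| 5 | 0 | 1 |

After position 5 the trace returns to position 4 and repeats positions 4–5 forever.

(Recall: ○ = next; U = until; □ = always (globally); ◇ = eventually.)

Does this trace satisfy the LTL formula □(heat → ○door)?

Violated

heat → ○door must hold at every position from 0 onward. It fails at position 3, so □(heat → ○door) is false.
Positions where heat holds: 3, 4.
Check ○door at each: 3→fails, 4→ok.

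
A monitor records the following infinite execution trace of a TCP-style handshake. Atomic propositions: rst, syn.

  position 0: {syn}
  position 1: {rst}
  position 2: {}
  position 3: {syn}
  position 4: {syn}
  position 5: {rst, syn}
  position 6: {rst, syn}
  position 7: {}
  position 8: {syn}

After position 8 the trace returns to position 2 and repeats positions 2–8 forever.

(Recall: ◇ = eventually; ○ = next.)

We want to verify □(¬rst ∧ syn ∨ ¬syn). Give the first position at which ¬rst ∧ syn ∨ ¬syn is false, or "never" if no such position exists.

Check ¬rst ∧ syn ∨ ¬syn at each position in order: 0 ✓, 1 ✓, 2 ✓, 3 ✓, 4 ✓.
At position 5 the labels are {rst, syn}, so ¬rst ∧ syn ∨ ¬syn is false there. This is the first violation.

5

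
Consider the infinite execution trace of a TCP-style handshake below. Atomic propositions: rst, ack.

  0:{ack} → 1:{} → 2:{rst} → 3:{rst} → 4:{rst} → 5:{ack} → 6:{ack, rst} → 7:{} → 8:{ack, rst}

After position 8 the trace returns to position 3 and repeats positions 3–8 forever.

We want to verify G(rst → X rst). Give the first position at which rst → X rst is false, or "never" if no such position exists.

Check rst → X rst at each position in order: 0 ✓, 1 ✓, 2 ✓, 3 ✓.
At position 4 the labels are {rst} and the next position 5 has {ack}, so rst → X rst is false there. This is the first violation.

4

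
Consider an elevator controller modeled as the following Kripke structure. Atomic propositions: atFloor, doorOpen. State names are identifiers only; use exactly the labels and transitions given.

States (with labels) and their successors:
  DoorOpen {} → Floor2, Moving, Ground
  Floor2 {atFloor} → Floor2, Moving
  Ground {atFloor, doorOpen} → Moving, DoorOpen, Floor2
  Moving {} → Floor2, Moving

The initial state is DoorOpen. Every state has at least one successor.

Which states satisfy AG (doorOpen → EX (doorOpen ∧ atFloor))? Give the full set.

States satisfying doorOpen → EX (doorOpen ∧ atFloor): {DoorOpen, Floor2, Moving}.
States satisfying AG (doorOpen → EX (doorOpen ∧ atFloor)): {Floor2, Moving}.

{Floor2, Moving}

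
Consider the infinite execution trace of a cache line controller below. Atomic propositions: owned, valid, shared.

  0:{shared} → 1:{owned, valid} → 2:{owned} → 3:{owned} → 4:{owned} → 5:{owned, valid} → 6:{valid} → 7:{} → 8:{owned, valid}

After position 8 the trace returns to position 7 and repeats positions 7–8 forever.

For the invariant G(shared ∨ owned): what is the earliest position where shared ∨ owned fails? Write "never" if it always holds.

Check shared ∨ owned at each position in order: 0 ✓, 1 ✓, 2 ✓, 3 ✓, 4 ✓, 5 ✓.
At position 6 the labels are {valid}, so shared ∨ owned is false there. This is the first violation.

6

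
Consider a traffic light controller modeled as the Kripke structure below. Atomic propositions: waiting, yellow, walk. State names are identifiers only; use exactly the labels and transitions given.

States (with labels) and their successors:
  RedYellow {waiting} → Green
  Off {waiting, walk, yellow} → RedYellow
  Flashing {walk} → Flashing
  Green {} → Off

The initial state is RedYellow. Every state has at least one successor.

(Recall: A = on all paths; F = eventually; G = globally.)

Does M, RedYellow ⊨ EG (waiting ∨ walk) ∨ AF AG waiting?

States satisfying waiting ∨ walk: {RedYellow, Off, Flashing}.
States satisfying EG (waiting ∨ walk): {Flashing}.
States satisfying AG waiting: ∅.
States satisfying AF AG waiting: ∅.
States satisfying EG (waiting ∨ walk) ∨ AF AG waiting: {Flashing}.
RedYellow ∉ Sat(EG (waiting ∨ walk) ∨ AF AG waiting).

Does not hold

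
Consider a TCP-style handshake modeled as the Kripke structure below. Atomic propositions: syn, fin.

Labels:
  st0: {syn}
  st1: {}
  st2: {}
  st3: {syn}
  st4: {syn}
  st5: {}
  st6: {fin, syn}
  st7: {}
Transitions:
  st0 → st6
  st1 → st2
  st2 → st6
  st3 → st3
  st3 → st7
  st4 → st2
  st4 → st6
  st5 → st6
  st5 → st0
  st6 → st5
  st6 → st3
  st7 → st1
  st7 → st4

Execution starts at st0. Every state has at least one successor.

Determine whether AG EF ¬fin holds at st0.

Yes

States satisfying EF ¬fin: {st0, st1, st2, st3, st4, st5, st6, st7}.
States satisfying AG EF ¬fin: {st0, st1, st2, st3, st4, st5, st6, st7}.
Every state reachable from st0 satisfies EF ¬fin.
st0 ∈ Sat(AG EF ¬fin).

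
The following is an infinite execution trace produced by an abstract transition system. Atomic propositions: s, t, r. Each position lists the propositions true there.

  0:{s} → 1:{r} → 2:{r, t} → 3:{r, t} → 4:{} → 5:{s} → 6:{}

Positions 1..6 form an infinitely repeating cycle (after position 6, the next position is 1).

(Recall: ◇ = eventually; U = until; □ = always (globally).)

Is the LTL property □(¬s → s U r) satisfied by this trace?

¬s → s U r must hold at every position from 0 onward. It fails at position 4, so □(¬s → s U r) is false.
Positions where ¬s holds: 1, 2, 3, 4, 6.
Check s U r at each: 1→ok, 2→ok, 3→ok, 4→fails, 6→fails.

Violated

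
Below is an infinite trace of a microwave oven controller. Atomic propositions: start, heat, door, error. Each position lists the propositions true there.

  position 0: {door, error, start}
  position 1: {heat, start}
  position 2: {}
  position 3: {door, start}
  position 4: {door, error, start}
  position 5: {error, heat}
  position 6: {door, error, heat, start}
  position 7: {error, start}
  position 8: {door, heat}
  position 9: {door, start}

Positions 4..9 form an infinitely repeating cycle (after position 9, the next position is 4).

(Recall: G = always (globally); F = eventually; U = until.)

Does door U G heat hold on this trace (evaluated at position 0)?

Walking from position 0: at position 1, G heat has not yet held and door fails, so door U G heat is false.

Does not hold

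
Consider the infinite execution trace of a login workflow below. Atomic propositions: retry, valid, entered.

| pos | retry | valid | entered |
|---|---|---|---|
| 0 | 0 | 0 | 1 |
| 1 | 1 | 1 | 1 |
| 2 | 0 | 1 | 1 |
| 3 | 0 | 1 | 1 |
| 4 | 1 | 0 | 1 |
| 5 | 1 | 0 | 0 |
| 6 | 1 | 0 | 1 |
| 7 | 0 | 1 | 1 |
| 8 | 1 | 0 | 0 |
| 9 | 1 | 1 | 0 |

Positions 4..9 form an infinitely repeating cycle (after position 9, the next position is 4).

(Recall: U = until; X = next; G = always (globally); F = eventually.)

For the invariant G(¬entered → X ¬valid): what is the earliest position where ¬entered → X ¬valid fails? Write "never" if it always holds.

Check ¬entered → X ¬valid at each position in order: 0 ✓, 1 ✓, 2 ✓, 3 ✓, 4 ✓, 5 ✓, 6 ✓, 7 ✓.
At position 8 the labels are {retry} and the next position 9 has {retry, valid}, so ¬entered → X ¬valid is false there. This is the first violation.

8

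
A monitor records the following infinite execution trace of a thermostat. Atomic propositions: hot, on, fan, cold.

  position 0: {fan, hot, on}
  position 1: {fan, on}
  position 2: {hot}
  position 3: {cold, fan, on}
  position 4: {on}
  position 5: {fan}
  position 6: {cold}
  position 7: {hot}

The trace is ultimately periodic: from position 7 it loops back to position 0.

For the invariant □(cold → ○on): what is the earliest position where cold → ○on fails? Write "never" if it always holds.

Check cold → ○on at each position in order: 0 ✓, 1 ✓, 2 ✓, 3 ✓, 4 ✓, 5 ✓.
At position 6 the labels are {cold} and the next position 7 has {hot}, so cold → ○on is false there. This is the first violation.

6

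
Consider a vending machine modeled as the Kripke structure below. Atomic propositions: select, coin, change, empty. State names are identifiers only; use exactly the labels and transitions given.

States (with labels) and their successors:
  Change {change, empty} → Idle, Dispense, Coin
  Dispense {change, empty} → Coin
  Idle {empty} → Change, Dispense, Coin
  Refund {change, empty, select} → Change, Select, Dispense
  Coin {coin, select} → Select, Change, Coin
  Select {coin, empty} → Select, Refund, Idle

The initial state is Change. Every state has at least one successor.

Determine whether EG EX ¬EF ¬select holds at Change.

No

States satisfying EX ¬EF ¬select: ∅.
States satisfying EG EX ¬EF ¬select: ∅.
No suitable path/successor from Change witnesses the formula.
Change ∉ Sat(EG EX ¬EF ¬select).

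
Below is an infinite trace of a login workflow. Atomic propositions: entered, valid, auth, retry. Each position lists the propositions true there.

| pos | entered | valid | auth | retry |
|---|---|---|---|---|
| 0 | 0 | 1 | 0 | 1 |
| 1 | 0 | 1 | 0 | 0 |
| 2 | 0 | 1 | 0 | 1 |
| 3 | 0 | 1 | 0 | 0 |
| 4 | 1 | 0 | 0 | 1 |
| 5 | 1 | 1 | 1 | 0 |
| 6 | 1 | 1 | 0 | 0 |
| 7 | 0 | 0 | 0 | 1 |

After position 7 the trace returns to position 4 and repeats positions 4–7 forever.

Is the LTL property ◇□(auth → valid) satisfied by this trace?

Yes

□(auth → valid) holds at position 0, which is reachable from 0, so ◇□(auth → valid) holds.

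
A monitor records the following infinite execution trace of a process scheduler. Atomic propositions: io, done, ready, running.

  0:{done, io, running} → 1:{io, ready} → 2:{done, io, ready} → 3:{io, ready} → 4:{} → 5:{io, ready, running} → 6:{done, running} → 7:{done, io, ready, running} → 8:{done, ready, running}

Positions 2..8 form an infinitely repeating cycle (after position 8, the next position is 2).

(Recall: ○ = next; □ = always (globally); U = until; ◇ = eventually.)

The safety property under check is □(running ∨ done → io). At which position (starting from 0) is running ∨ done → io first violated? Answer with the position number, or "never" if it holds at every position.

6

Check running ∨ done → io at each position in order: 0 ✓, 1 ✓, 2 ✓, 3 ✓, 4 ✓, 5 ✓.
At position 6 the labels are {done, running}, so running ∨ done → io is false there. This is the first violation.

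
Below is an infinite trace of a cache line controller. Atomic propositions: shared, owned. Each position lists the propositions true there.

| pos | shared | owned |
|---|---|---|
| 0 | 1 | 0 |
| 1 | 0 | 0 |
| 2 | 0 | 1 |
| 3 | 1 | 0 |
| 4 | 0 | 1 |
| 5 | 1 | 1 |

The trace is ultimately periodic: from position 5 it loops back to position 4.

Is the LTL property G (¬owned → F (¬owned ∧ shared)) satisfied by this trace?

Satisfied

¬owned → F (¬owned ∧ shared) holds at every position 0..5, and those are all positions ever visited, so G (¬owned → F (¬owned ∧ shared)) holds.
Positions where ¬owned holds: 0, 1, 3.
Check F (¬owned ∧ shared) at each: 0→ok, 1→ok, 3→ok.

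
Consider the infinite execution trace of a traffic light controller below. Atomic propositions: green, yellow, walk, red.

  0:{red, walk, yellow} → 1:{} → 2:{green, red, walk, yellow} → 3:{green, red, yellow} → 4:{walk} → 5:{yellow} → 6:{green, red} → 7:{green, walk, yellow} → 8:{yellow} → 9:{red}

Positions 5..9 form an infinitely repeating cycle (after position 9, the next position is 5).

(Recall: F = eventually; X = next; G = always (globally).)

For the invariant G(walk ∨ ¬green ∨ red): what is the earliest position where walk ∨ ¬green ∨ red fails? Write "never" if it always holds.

walk ∨ ¬green ∨ red holds at every position 0..9, and those are all the positions the trace ever visits, so the invariant G(walk ∨ ¬green ∨ red) is never violated.

never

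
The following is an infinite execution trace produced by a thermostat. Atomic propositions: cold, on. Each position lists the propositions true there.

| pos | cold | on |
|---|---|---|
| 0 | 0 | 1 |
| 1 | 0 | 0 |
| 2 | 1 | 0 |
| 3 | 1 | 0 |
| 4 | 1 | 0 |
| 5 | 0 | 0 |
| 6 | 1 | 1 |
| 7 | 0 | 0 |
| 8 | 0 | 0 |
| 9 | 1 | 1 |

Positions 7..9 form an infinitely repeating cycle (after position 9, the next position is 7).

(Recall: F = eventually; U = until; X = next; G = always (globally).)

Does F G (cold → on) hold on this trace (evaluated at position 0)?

G (cold → on) holds at position 5, which is reachable from 0, so F G (cold → on) holds.

Holds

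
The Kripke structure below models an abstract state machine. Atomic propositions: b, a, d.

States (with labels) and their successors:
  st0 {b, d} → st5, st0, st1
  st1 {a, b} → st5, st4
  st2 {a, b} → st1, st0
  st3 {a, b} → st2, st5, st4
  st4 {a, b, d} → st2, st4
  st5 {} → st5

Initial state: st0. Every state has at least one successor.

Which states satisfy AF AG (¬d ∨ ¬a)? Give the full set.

{st5}

States satisfying AG (¬d ∨ ¬a): {st5}.
States satisfying AF AG (¬d ∨ ¬a): {st5}.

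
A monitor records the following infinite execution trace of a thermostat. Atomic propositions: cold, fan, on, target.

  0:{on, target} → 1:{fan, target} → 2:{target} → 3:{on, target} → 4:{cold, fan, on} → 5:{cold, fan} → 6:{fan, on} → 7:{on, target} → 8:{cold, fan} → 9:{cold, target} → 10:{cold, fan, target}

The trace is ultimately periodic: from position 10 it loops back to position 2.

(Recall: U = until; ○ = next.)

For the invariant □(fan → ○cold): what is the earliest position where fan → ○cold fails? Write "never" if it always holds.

Check fan → ○cold at each position in order: 0 ✓.
At position 1 the labels are {fan, target} and the next position 2 has {target}, so fan → ○cold is false there. This is the first violation.

1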